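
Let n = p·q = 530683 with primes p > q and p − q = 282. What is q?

Since p = q + 282, we have 530683 = q(q + 282), so q² + 282q − 530683 = 0.
Discriminant: 282² + 4·530683 = 79524 + 2122732 = 2202256; √2202256 = 1484.
q = (−282 + 1484)/2 = 601, and p = q + 282 = 883.
Check: 601 · 883 = 530683.

601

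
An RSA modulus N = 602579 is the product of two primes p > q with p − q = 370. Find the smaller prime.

613

Since p = q + 370, we have 602579 = q(q + 370), so q² + 370q − 602579 = 0.
Discriminant: 370² + 4·602579 = 136900 + 2410316 = 2547216; √2547216 = 1596.
q = (−370 + 1596)/2 = 613, and p = q + 370 = 983.
Check: 613 · 983 = 602579.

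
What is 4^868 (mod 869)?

9

4^1 ≡ 4 (mod 869)
4^2 ≡ 4^2 = 16 ≡ 16 (mod 869)
4^4 ≡ 16^2 = 256 ≡ 256 (mod 869)
4^8 ≡ 256^2 = 65536 ≡ 361 (mod 869)
4^16 ≡ 361^2 = 130321 ≡ 840 (mod 869)
4^32 ≡ 840^2 = 705600 ≡ 841 (mod 869)
4^64 ≡ 841^2 = 707281 ≡ 784 (mod 869)
4^128 ≡ 784^2 = 614656 ≡ 273 (mod 869)
4^256 ≡ 273^2 = 74529 ≡ 664 (mod 869)
4^512 ≡ 664^2 = 440896 ≡ 313 (mod 869)
868 = 512 + 256 + 64 + 32 + 4 in binary powers of 2.
So 4^868 ≡ 313 · 664 · 784 · 841 · 256 ≡ 9 (mod 869).
Since 9 ≠ 1, base 4 is a Fermat witness: 869 is composite.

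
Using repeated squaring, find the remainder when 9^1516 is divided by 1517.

9^1 ≡ 9 (mod 1517)
9^2 ≡ 9^2 = 81 ≡ 81 (mod 1517)
9^4 ≡ 81^2 = 6561 ≡ 493 (mod 1517)
9^8 ≡ 493^2 = 243049 ≡ 329 (mod 1517)
9^16 ≡ 329^2 = 108241 ≡ 534 (mod 1517)
9^32 ≡ 534^2 = 285156 ≡ 1477 (mod 1517)
9^64 ≡ 1477^2 = 2181529 ≡ 83 (mod 1517)
9^128 ≡ 83^2 = 6889 ≡ 821 (mod 1517)
9^256 ≡ 821^2 = 674041 ≡ 493 (mod 1517)
9^512 ≡ 493^2 = 243049 ≡ 329 (mod 1517)
9^1024 ≡ 329^2 = 108241 ≡ 534 (mod 1517)
1516 = 1024 + 256 + 128 + 64 + 32 + 8 + 4 in binary powers of 2.
So 9^1516 ≡ 534 · 493 · 821 · 83 · 1477 · 329 · 493 ≡ 493 (mod 1517).
Since 493 ≠ 1, base 9 is a Fermat witness: 1517 is composite.

493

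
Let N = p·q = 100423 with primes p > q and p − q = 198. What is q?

233

Since p = q + 198, we have 100423 = q(q + 198), so q² + 198q − 100423 = 0.
Discriminant: 198² + 4·100423 = 39204 + 401692 = 440896; √440896 = 664.
q = (−198 + 664)/2 = 233, and p = q + 198 = 431.
Check: 233 · 431 = 100423.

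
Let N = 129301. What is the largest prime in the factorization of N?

129301 = 31 · 4171
4171 = 43 · 97
97 is prime.
So 129301 = 31 · 43 · 97; the largest prime factor is 97.

97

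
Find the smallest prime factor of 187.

187 is odd.
Digit sum 16, not divisible by 3.
Ends in 7: not divisible by 5.
7: 187 = 7·26 + 5
11: 187 = 11·17

11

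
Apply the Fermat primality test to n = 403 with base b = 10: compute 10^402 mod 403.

10^1 ≡ 10 (mod 403)
10^2 ≡ 10^2 = 100 ≡ 100 (mod 403)
10^4 ≡ 100^2 = 10000 ≡ 328 (mod 403)
10^8 ≡ 328^2 = 107584 ≡ 386 (mod 403)
10^16 ≡ 386^2 = 148996 ≡ 289 (mod 403)
10^32 ≡ 289^2 = 83521 ≡ 100 (mod 403)
10^64 ≡ 100^2 = 10000 ≡ 328 (mod 403)
10^128 ≡ 328^2 = 107584 ≡ 386 (mod 403)
10^256 ≡ 386^2 = 148996 ≡ 289 (mod 403)
402 = 256 + 128 + 16 + 2 in binary powers of 2.
So 10^402 ≡ 289 · 386 · 289 · 100 ≡ 66 (mod 403).
Since 66 ≠ 1, base 10 is a Fermat witness: 403 is composite.

66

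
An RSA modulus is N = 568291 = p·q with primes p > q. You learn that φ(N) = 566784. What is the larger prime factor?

φ(n) = (p−1)(q−1) = n − (p+q) + 1, so p + q = 568291 − 566784 + 1 = 1508.
p and q are the roots of t² − 1508t + 568291 = 0.
Discriminant: 1508² − 4·568291 = 2274064 − 2273164 = 900; √900 = 30.
q = (1508 − 30)/2 = 739, p = (1508 + 30)/2 = 769.
Check: 739 · 769 = 568291.

769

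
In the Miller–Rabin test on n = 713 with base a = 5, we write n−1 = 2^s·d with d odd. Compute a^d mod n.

304

713 − 1 = 712 = 2^3 · 89, so d = 89.
5^1 ≡ 5 (mod 713)
5^2 ≡ 5^2 = 25 ≡ 25 (mod 713)
5^4 ≡ 25^2 = 625 ≡ 625 (mod 713)
5^8 ≡ 625^2 = 390625 ≡ 614 (mod 713)
5^16 ≡ 614^2 = 376996 ≡ 532 (mod 713)
5^32 ≡ 532^2 = 283024 ≡ 676 (mod 713)
5^64 ≡ 676^2 = 456976 ≡ 656 (mod 713)
89 = 64 + 16 + 8 + 1 in binary powers of 2.
So 5^89 ≡ 656 · 532 · 614 · 5 ≡ 304 (mod 713).
Squaring chain: 304 → 439 → 211; never reaches −1, so base 5 is a Miller–Rabin witness that 713 is composite.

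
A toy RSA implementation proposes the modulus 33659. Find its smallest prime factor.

33659 is odd.
Digit sum 26, not divisible by 3.
Ends in 9: not divisible by 5.
7: 33659 = 7·4808 + 3
11: 33659 = 11·3059 + 10
13: 33659 = 13·2589 + 2
17: 33659 = 17·1979 + 16
19: 33659 = 19·1771 + 10
23: 33659 = 23·1463 + 10
29: 33659 = 29·1160 + 19
31: 33659 = 31·1085 + 24
37: 33659 = 37·909 + 26
41: 33659 = 41·820 + 39
43: 33659 = 43·782 + 33
47: 33659 = 47·716 + 7
53: 33659 = 53·635 + 4
59: 33659 = 59·570 + 29
61: 33659 = 61·551 + 48
67: 33659 = 67·502 + 25
71: 33659 = 71·474 + 5
73: 33659 = 73·461 + 6
79: 33659 = 79·426 + 5
83: 33659 = 83·405 + 44
89: 33659 = 89·378 + 17
97: 33659 = 97·347

97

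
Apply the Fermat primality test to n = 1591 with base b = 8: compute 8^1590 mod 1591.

8^1 ≡ 8 (mod 1591)
8^2 ≡ 8^2 = 64 ≡ 64 (mod 1591)
8^4 ≡ 64^2 = 4096 ≡ 914 (mod 1591)
8^8 ≡ 914^2 = 835396 ≡ 121 (mod 1591)
8^16 ≡ 121^2 = 14641 ≡ 322 (mod 1591)
8^32 ≡ 322^2 = 103684 ≡ 269 (mod 1591)
8^64 ≡ 269^2 = 72361 ≡ 766 (mod 1591)
8^128 ≡ 766^2 = 586756 ≡ 1268 (mod 1591)
8^256 ≡ 1268^2 = 1607824 ≡ 914 (mod 1591)
8^512 ≡ 914^2 = 835396 ≡ 121 (mod 1591)
8^1024 ≡ 121^2 = 14641 ≡ 322 (mod 1591)
1590 = 1024 + 512 + 32 + 16 + 4 + 2 in binary powers of 2.
So 8^1590 ≡ 322 · 121 · 269 · 322 · 914 · 64 ≡ 1368 (mod 1591).
Since 1368 ≠ 1, base 8 is a Fermat witness: 1591 is composite.

1368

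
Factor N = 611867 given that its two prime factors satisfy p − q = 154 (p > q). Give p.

863

Since p = q + 154, we have 611867 = q(q + 154), so q² + 154q − 611867 = 0.
Discriminant: 154² + 4·611867 = 23716 + 2447468 = 2471184; √2471184 = 1572.
q = (−154 + 1572)/2 = 709, and p = q + 154 = 863.
Check: 709 · 863 = 611867.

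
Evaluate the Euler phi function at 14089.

13824

Factor: 14089 = 73 · 193.
φ(14089) = (73−1) · (193−1) = 72 · 192 = 13824.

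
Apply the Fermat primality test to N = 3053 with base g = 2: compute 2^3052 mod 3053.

2968

2^1 ≡ 2 (mod 3053)
2^2 ≡ 2^2 = 4 ≡ 4 (mod 3053)
2^4 ≡ 4^2 = 16 ≡ 16 (mod 3053)
2^8 ≡ 16^2 = 256 ≡ 256 (mod 3053)
2^16 ≡ 256^2 = 65536 ≡ 1423 (mod 3053)
2^32 ≡ 1423^2 = 2024929 ≡ 790 (mod 3053)
2^64 ≡ 790^2 = 624100 ≡ 1288 (mod 3053)
2^128 ≡ 1288^2 = 1658944 ≡ 1165 (mod 3053)
2^256 ≡ 1165^2 = 1357225 ≡ 1693 (mod 3053)
2^512 ≡ 1693^2 = 2866249 ≡ 2535 (mod 3053)
2^1024 ≡ 2535^2 = 6426225 ≡ 2713 (mod 3053)
2^2048 ≡ 2713^2 = 7360369 ≡ 2639 (mod 3053)
3052 = 2048 + 512 + 256 + 128 + 64 + 32 + 8 + 4 in binary powers of 2.
So 2^3052 ≡ 2639 · 2535 · 1693 · 1165 · 1288 · 790 · 256 · 16 ≡ 2968 (mod 3053).
Since 2968 ≠ 1, base 2 is a Fermat witness: 3053 is composite.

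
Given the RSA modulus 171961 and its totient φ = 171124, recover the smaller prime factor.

359

φ(n) = (p−1)(q−1) = n − (p+q) + 1, so p + q = 171961 − 171124 + 1 = 838.
p and q are the roots of t² − 838t + 171961 = 0.
Discriminant: 838² − 4·171961 = 702244 − 687844 = 14400; √14400 = 120.
q = (838 − 120)/2 = 359, p = (838 + 120)/2 = 479.
Check: 359 · 479 = 171961.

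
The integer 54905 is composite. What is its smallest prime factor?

5

54905 is odd.
Digit sum 23, not divisible by 3.
Ends in 5: divisible by 5.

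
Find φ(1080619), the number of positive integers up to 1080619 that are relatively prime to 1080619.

1048320

Factor: 1080619 = 73 · 113 · 131.
φ(1080619) = (73−1) · (113−1) · (131−1) = 72 · 112 · 130 = 1048320.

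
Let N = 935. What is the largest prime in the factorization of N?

935 = 5 · 187
187 = 11 · 17
17 is prime.
So 935 = 5 · 11 · 17; the largest prime factor is 17.

17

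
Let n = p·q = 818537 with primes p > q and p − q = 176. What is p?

Since p = q + 176, we have 818537 = q(q + 176), so q² + 176q − 818537 = 0.
Discriminant: 176² + 4·818537 = 30976 + 3274148 = 3305124; √3305124 = 1818.
q = (−176 + 1818)/2 = 821, and p = q + 176 = 997.
Check: 821 · 997 = 818537.

997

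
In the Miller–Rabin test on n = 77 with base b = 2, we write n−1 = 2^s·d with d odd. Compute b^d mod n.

77 − 1 = 76 = 2^2 · 19, so d = 19.
2^1 ≡ 2 (mod 77)
2^2 ≡ 2^2 = 4 ≡ 4 (mod 77)
2^4 ≡ 4^2 = 16 ≡ 16 (mod 77)
2^8 ≡ 16^2 = 256 ≡ 25 (mod 77)
2^16 ≡ 25^2 = 625 ≡ 9 (mod 77)
19 = 16 + 2 + 1 in binary powers of 2.
So 2^19 ≡ 9 · 4 · 2 ≡ 72 (mod 77).
Squaring chain: 72 → 25; never reaches −1, so base 2 is a Miller–Rabin witness that 77 is composite.

72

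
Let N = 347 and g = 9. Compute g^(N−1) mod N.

9^1 ≡ 9 (mod 347)
9^2 ≡ 9^2 = 81 ≡ 81 (mod 347)
9^4 ≡ 81^2 = 6561 ≡ 315 (mod 347)
9^8 ≡ 315^2 = 99225 ≡ 330 (mod 347)
9^16 ≡ 330^2 = 108900 ≡ 289 (mod 347)
9^32 ≡ 289^2 = 83521 ≡ 241 (mod 347)
9^64 ≡ 241^2 = 58081 ≡ 132 (mod 347)
9^128 ≡ 132^2 = 17424 ≡ 74 (mod 347)
9^256 ≡ 74^2 = 5476 ≡ 271 (mod 347)
346 = 256 + 64 + 16 + 8 + 2 in binary powers of 2.
So 9^346 ≡ 271 · 132 · 289 · 330 · 81 ≡ 1 (mod 347).
Since the result is 1, base 9 gives no evidence that 347 is composite.

1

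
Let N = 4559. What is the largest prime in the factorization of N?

4559 = 47 · 97
97 is prime.
So 4559 = 47 · 97; the largest prime factor is 97.

97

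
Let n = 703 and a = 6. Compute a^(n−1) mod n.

6^1 ≡ 6 (mod 703)
6^2 ≡ 6^2 = 36 ≡ 36 (mod 703)
6^4 ≡ 36^2 = 1296 ≡ 593 (mod 703)
6^8 ≡ 593^2 = 351649 ≡ 149 (mod 703)
6^16 ≡ 149^2 = 22201 ≡ 408 (mod 703)
6^32 ≡ 408^2 = 166464 ≡ 556 (mod 703)
6^64 ≡ 556^2 = 309136 ≡ 519 (mod 703)
6^128 ≡ 519^2 = 269361 ≡ 112 (mod 703)
6^256 ≡ 112^2 = 12544 ≡ 593 (mod 703)
6^512 ≡ 593^2 = 351649 ≡ 149 (mod 703)
702 = 512 + 128 + 32 + 16 + 8 + 4 + 2 in binary powers of 2.
So 6^702 ≡ 149 · 112 · 556 · 408 · 149 · 593 · 36 ≡ 628 (mod 703).
Since 628 ≠ 1, base 6 is a Fermat witness: 703 is composite.

628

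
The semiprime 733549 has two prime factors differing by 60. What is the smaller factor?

827

Since p = q + 60, we have 733549 = q(q + 60), so q² + 60q − 733549 = 0.
Discriminant: 60² + 4·733549 = 3600 + 2934196 = 2937796; √2937796 = 1714.
q = (−60 + 1714)/2 = 827, and p = q + 60 = 887.
Check: 827 · 887 = 733549.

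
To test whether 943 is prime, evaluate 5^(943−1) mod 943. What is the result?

558

5^1 ≡ 5 (mod 943)
5^2 ≡ 5^2 = 25 ≡ 25 (mod 943)
5^4 ≡ 25^2 = 625 ≡ 625 (mod 943)
5^8 ≡ 625^2 = 390625 ≡ 223 (mod 943)
5^16 ≡ 223^2 = 49729 ≡ 693 (mod 943)
5^32 ≡ 693^2 = 480249 ≡ 262 (mod 943)
5^64 ≡ 262^2 = 68644 ≡ 748 (mod 943)
5^128 ≡ 748^2 = 559504 ≡ 305 (mod 943)
5^256 ≡ 305^2 = 93025 ≡ 611 (mod 943)
5^512 ≡ 611^2 = 373321 ≡ 836 (mod 943)
942 = 512 + 256 + 128 + 32 + 8 + 4 + 2 in binary powers of 2.
So 5^942 ≡ 836 · 611 · 305 · 262 · 223 · 625 · 25 ≡ 558 (mod 943).
Since 558 ≠ 1, base 5 is a Fermat witness: 943 is composite.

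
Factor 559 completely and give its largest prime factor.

43

559 = 13 · 43
43 is prime.
So 559 = 13 · 43; the largest prime factor is 43.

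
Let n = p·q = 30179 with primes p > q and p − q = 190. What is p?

Since p = q + 190, we have 30179 = q(q + 190), so q² + 190q − 30179 = 0.
Discriminant: 190² + 4·30179 = 36100 + 120716 = 156816; √156816 = 396.
q = (−190 + 396)/2 = 103, and p = q + 190 = 293.
Check: 103 · 293 = 30179.

293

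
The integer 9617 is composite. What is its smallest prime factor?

59

9617 is odd.
Digit sum 23, not divisible by 3.
Ends in 7: not divisible by 5.
7: 9617 = 7·1373 + 6
11: 9617 = 11·874 + 3
13: 9617 = 13·739 + 10
17: 9617 = 17·565 + 12
19: 9617 = 19·506 + 3
23: 9617 = 23·418 + 3
29: 9617 = 29·331 + 18
31: 9617 = 31·310 + 7
37: 9617 = 37·259 + 34
41: 9617 = 41·234 + 23
43: 9617 = 43·223 + 28
47: 9617 = 47·204 + 29
53: 9617 = 53·181 + 24
59: 9617 = 59·163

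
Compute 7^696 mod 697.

7^1 ≡ 7 (mod 697)
7^2 ≡ 7^2 = 49 ≡ 49 (mod 697)
7^4 ≡ 49^2 = 2401 ≡ 310 (mod 697)
7^8 ≡ 310^2 = 96100 ≡ 611 (mod 697)
7^16 ≡ 611^2 = 373321 ≡ 426 (mod 697)
7^32 ≡ 426^2 = 181476 ≡ 256 (mod 697)
7^64 ≡ 256^2 = 65536 ≡ 18 (mod 697)
7^128 ≡ 18^2 = 324 ≡ 324 (mod 697)
7^256 ≡ 324^2 = 104976 ≡ 426 (mod 697)
7^512 ≡ 426^2 = 181476 ≡ 256 (mod 697)
696 = 512 + 128 + 32 + 16 + 8 in binary powers of 2.
So 7^696 ≡ 256 · 324 · 256 · 426 · 611 ≡ 16 (mod 697).
Since 16 ≠ 1, base 7 is a Fermat witness: 697 is composite.

16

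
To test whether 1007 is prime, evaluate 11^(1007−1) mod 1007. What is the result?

334

11^1 ≡ 11 (mod 1007)
11^2 ≡ 11^2 = 121 ≡ 121 (mod 1007)
11^4 ≡ 121^2 = 14641 ≡ 543 (mod 1007)
11^8 ≡ 543^2 = 294849 ≡ 805 (mod 1007)
11^16 ≡ 805^2 = 648025 ≡ 524 (mod 1007)
11^32 ≡ 524^2 = 274576 ≡ 672 (mod 1007)
11^64 ≡ 672^2 = 451584 ≡ 448 (mod 1007)
11^128 ≡ 448^2 = 200704 ≡ 311 (mod 1007)
11^256 ≡ 311^2 = 96721 ≡ 49 (mod 1007)
11^512 ≡ 49^2 = 2401 ≡ 387 (mod 1007)
1006 = 512 + 256 + 128 + 64 + 32 + 8 + 4 + 2 in binary powers of 2.
So 11^1006 ≡ 387 · 49 · 311 · 448 · 672 · 805 · 543 · 121 ≡ 334 (mod 1007).
Since 334 ≠ 1, base 11 is a Fermat witness: 1007 is composite.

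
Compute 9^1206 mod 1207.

973

9^1 ≡ 9 (mod 1207)
9^2 ≡ 9^2 = 81 ≡ 81 (mod 1207)
9^4 ≡ 81^2 = 6561 ≡ 526 (mod 1207)
9^8 ≡ 526^2 = 276676 ≡ 273 (mod 1207)
9^16 ≡ 273^2 = 74529 ≡ 902 (mod 1207)
9^32 ≡ 902^2 = 813604 ≡ 86 (mod 1207)
9^64 ≡ 86^2 = 7396 ≡ 154 (mod 1207)
9^128 ≡ 154^2 = 23716 ≡ 783 (mod 1207)
9^256 ≡ 783^2 = 613089 ≡ 1140 (mod 1207)
9^512 ≡ 1140^2 = 1299600 ≡ 868 (mod 1207)
9^1024 ≡ 868^2 = 753424 ≡ 256 (mod 1207)
1206 = 1024 + 128 + 32 + 16 + 4 + 2 in binary powers of 2.
So 9^1206 ≡ 256 · 783 · 86 · 902 · 526 · 81 ≡ 973 (mod 1207).
Since 973 ≠ 1, base 9 is a Fermat witness: 1207 is composite.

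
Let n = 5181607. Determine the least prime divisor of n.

83

5181607 is odd.
Digit sum 28, not divisible by 3.
Ends in 7: not divisible by 5.
7: 5181607 = 7·740229 + 4
11: 5181607 = 11·471055 + 2
13: 5181607 = 13·398585 + 2
17: 5181607 = 17·304800 + 7
19: 5181607 = 19·272716 + 3
23: 5181607 = 23·225287 + 6
29: 5181607 = 29·178676 + 3
31: 5181607 = 31·167148 + 19
37: 5181607 = 37·140043 + 16
41: 5181607 = 41·126380 + 27
43: 5181607 = 43·120502 + 21
47: 5181607 = 47·110246 + 45
53: 5181607 = 53·97766 + 9
59: 5181607 = 59·87823 + 50
61: 5181607 = 61·84944 + 23
67: 5181607 = 67·77337 + 28
71: 5181607 = 71·72980 + 27
73: 5181607 = 73·70980 + 67
79: 5181607 = 79·65589 + 76
83: 5181607 = 83·62429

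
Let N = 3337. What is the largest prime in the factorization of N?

71

3337 = 47 · 71
71 is prime.
So 3337 = 47 · 71; the largest prime factor is 71.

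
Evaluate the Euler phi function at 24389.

23548

Factor: 24389 = 29^3.
φ(24389) = 29^2·(29−1) = 23548.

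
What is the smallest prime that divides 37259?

19

37259 is odd.
Digit sum 26, not divisible by 3.
Ends in 9: not divisible by 5.
7: 37259 = 7·5322 + 5
11: 37259 = 11·3387 + 2
13: 37259 = 13·2866 + 1
17: 37259 = 17·2191 + 12
19: 37259 = 19·1961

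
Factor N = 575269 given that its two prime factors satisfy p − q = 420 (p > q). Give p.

997

Since p = q + 420, we have 575269 = q(q + 420), so q² + 420q − 575269 = 0.
Discriminant: 420² + 4·575269 = 176400 + 2301076 = 2477476; √2477476 = 1574.
q = (−420 + 1574)/2 = 577, and p = q + 420 = 997.
Check: 577 · 997 = 575269.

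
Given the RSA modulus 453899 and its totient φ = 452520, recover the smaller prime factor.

φ(n) = (p−1)(q−1) = n − (p+q) + 1, so p + q = 453899 − 452520 + 1 = 1380.
p and q are the roots of t² − 1380t + 453899 = 0.
Discriminant: 1380² − 4·453899 = 1904400 − 1815596 = 88804; √88804 = 298.
q = (1380 − 298)/2 = 541, p = (1380 + 298)/2 = 839.
Check: 541 · 839 = 453899.

541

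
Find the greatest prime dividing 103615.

103615 = 5 · 20723
20723 = 17 · 1219
1219 = 23 · 53
53 is prime.
So 103615 = 5 · 17 · 23 · 53; the largest prime factor is 53.

53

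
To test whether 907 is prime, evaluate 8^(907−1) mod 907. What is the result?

8^1 ≡ 8 (mod 907)
8^2 ≡ 8^2 = 64 ≡ 64 (mod 907)
8^4 ≡ 64^2 = 4096 ≡ 468 (mod 907)
8^8 ≡ 468^2 = 219024 ≡ 437 (mod 907)
8^16 ≡ 437^2 = 190969 ≡ 499 (mod 907)
8^32 ≡ 499^2 = 249001 ≡ 483 (mod 907)
8^64 ≡ 483^2 = 233289 ≡ 190 (mod 907)
8^128 ≡ 190^2 = 36100 ≡ 727 (mod 907)
8^256 ≡ 727^2 = 528529 ≡ 655 (mod 907)
8^512 ≡ 655^2 = 429025 ≡ 14 (mod 907)
906 = 512 + 256 + 128 + 8 + 2 in binary powers of 2.
So 8^906 ≡ 14 · 655 · 727 · 437 · 64 ≡ 1 (mod 907).
Since the result is 1, base 8 gives no evidence that 907 is composite.

1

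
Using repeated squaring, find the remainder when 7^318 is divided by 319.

7^1 ≡ 7 (mod 319)
7^2 ≡ 7^2 = 49 ≡ 49 (mod 319)
7^4 ≡ 49^2 = 2401 ≡ 168 (mod 319)
7^8 ≡ 168^2 = 28224 ≡ 152 (mod 319)
7^16 ≡ 152^2 = 23104 ≡ 136 (mod 319)
7^32 ≡ 136^2 = 18496 ≡ 313 (mod 319)
7^64 ≡ 313^2 = 97969 ≡ 36 (mod 319)
7^128 ≡ 36^2 = 1296 ≡ 20 (mod 319)
7^256 ≡ 20^2 = 400 ≡ 81 (mod 319)
318 = 256 + 32 + 16 + 8 + 4 + 2 in binary powers of 2.
So 7^318 ≡ 81 · 313 · 136 · 152 · 168 · 49 ≡ 53 (mod 319).
Since 53 ≠ 1, base 7 is a Fermat witness: 319 is composite.

53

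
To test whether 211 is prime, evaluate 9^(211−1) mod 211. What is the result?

1

9^1 ≡ 9 (mod 211)
9^2 ≡ 9^2 = 81 ≡ 81 (mod 211)
9^4 ≡ 81^2 = 6561 ≡ 20 (mod 211)
9^8 ≡ 20^2 = 400 ≡ 189 (mod 211)
9^16 ≡ 189^2 = 35721 ≡ 62 (mod 211)
9^32 ≡ 62^2 = 3844 ≡ 46 (mod 211)
9^64 ≡ 46^2 = 2116 ≡ 6 (mod 211)
9^128 ≡ 6^2 = 36 ≡ 36 (mod 211)
210 = 128 + 64 + 16 + 2 in binary powers of 2.
So 9^210 ≡ 36 · 6 · 62 · 81 ≡ 1 (mod 211).
Since the result is 1, base 9 gives no evidence that 211 is composite.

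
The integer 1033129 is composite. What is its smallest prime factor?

1033129 is odd.
Digit sum 19, not divisible by 3.
Ends in 9: not divisible by 5.
7: 1033129 = 7·147589 + 6
11: 1033129 = 11·93920 + 9
13: 1033129 = 13·79471 + 6
17: 1033129 = 17·60772 + 5
19: 1033129 = 19·54375 + 4
23: 1033129 = 23·44918 + 15
29: 1033129 = 29·35625 + 4
31: 1033129 = 31·33326 + 23
37: 1033129 = 37·27922 + 15
41: 1033129 = 41·25198 + 11
43: 1033129 = 43·24026 + 11
47: 1033129 = 47·21981 + 22
53: 1033129 = 53·19493

53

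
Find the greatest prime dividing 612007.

612007 = 11 · 55637
55637 = 23 · 2419
2419 = 41 · 59
59 is prime.
So 612007 = 11 · 23 · 41 · 59; the largest prime factor is 59.

59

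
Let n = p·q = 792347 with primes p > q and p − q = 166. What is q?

811

Since p = q + 166, we have 792347 = q(q + 166), so q² + 166q − 792347 = 0.
Discriminant: 166² + 4·792347 = 27556 + 3169388 = 3196944; √3196944 = 1788.
q = (−166 + 1788)/2 = 811, and p = q + 166 = 977.
Check: 811 · 977 = 792347.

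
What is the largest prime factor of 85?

85 = 5 · 17
17 is prime.
So 85 = 5 · 17; the largest prime factor is 17.

17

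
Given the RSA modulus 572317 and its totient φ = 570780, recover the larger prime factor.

907

φ(n) = (p−1)(q−1) = n − (p+q) + 1, so p + q = 572317 − 570780 + 1 = 1538.
p and q are the roots of t² − 1538t + 572317 = 0.
Discriminant: 1538² − 4·572317 = 2365444 − 2289268 = 76176; √76176 = 276.
q = (1538 − 276)/2 = 631, p = (1538 + 276)/2 = 907.
Check: 631 · 907 = 572317.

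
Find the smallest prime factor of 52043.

71

52043 is odd.
Digit sum 14, not divisible by 3.
Ends in 3: not divisible by 5.
7: 52043 = 7·7434 + 5
11: 52043 = 11·4731 + 2
13: 52043 = 13·4003 + 4
17: 52043 = 17·3061 + 6
19: 52043 = 19·2739 + 2
23: 52043 = 23·2262 + 17
29: 52043 = 29·1794 + 17
31: 52043 = 31·1678 + 25
37: 52043 = 37·1406 + 21
41: 52043 = 41·1269 + 14
43: 52043 = 43·1210 + 13
47: 52043 = 47·1107 + 14
53: 52043 = 53·981 + 50
59: 52043 = 59·882 + 5
61: 52043 = 61·853 + 10
67: 52043 = 67·776 + 51
71: 52043 = 71·733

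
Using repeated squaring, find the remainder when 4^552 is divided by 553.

4^1 ≡ 4 (mod 553)
4^2 ≡ 4^2 = 16 ≡ 16 (mod 553)
4^4 ≡ 16^2 = 256 ≡ 256 (mod 553)
4^8 ≡ 256^2 = 65536 ≡ 282 (mod 553)
4^16 ≡ 282^2 = 79524 ≡ 445 (mod 553)
4^32 ≡ 445^2 = 198025 ≡ 51 (mod 553)
4^64 ≡ 51^2 = 2601 ≡ 389 (mod 553)
4^128 ≡ 389^2 = 151321 ≡ 352 (mod 553)
4^256 ≡ 352^2 = 123904 ≡ 32 (mod 553)
4^512 ≡ 32^2 = 1024 ≡ 471 (mod 553)
552 = 512 + 32 + 8 in binary powers of 2.
So 4^552 ≡ 471 · 51 · 282 ≡ 225 (mod 553).
Since 225 ≠ 1, base 4 is a Fermat witness: 553 is composite.

225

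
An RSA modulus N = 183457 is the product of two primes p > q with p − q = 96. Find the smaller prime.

Since p = q + 96, we have 183457 = q(q + 96), so q² + 96q − 183457 = 0.
Discriminant: 96² + 4·183457 = 9216 + 733828 = 743044; √743044 = 862.
q = (−96 + 862)/2 = 383, and p = q + 96 = 479.
Check: 383 · 479 = 183457.

383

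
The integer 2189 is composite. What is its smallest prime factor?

11

2189 is odd.
Digit sum 20, not divisible by 3.
Ends in 9: not divisible by 5.
7: 2189 = 7·312 + 5
11: 2189 = 11·199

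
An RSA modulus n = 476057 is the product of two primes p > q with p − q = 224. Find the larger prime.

811

Since p = q + 224, we have 476057 = q(q + 224), so q² + 224q − 476057 = 0.
Discriminant: 224² + 4·476057 = 50176 + 1904228 = 1954404; √1954404 = 1398.
q = (−224 + 1398)/2 = 587, and p = q + 224 = 811.
Check: 587 · 811 = 476057.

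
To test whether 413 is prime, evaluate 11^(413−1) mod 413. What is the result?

263

11^1 ≡ 11 (mod 413)
11^2 ≡ 11^2 = 121 ≡ 121 (mod 413)
11^4 ≡ 121^2 = 14641 ≡ 186 (mod 413)
11^8 ≡ 186^2 = 34596 ≡ 317 (mod 413)
11^16 ≡ 317^2 = 100489 ≡ 130 (mod 413)
11^32 ≡ 130^2 = 16900 ≡ 380 (mod 413)
11^64 ≡ 380^2 = 144400 ≡ 263 (mod 413)
11^128 ≡ 263^2 = 69169 ≡ 198 (mod 413)
11^256 ≡ 198^2 = 39204 ≡ 382 (mod 413)
412 = 256 + 128 + 16 + 8 + 4 in binary powers of 2.
So 11^412 ≡ 382 · 198 · 130 · 317 · 186 ≡ 263 (mod 413).
Since 263 ≠ 1, base 11 is a Fermat witness: 413 is composite.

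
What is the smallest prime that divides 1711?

29

1711 is odd.
Digit sum 10, not divisible by 3.
Ends in 1: not divisible by 5.
7: 1711 = 7·244 + 3
11: 1711 = 11·155 + 6
13: 1711 = 13·131 + 8
17: 1711 = 17·100 + 11
19: 1711 = 19·90 + 1
23: 1711 = 23·74 + 9
29: 1711 = 29·59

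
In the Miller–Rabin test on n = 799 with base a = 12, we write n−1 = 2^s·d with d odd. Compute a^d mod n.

316

799 − 1 = 798 = 2^1 · 399, so d = 399.
12^1 ≡ 12 (mod 799)
12^2 ≡ 12^2 = 144 ≡ 144 (mod 799)
12^4 ≡ 144^2 = 20736 ≡ 761 (mod 799)
12^8 ≡ 761^2 = 579121 ≡ 645 (mod 799)
12^16 ≡ 645^2 = 416025 ≡ 545 (mod 799)
12^32 ≡ 545^2 = 297025 ≡ 596 (mod 799)
12^64 ≡ 596^2 = 355216 ≡ 460 (mod 799)
12^128 ≡ 460^2 = 211600 ≡ 664 (mod 799)
12^256 ≡ 664^2 = 440896 ≡ 647 (mod 799)
399 = 256 + 128 + 8 + 4 + 2 + 1 in binary powers of 2.
So 12^399 ≡ 647 · 664 · 645 · 761 · 144 · 12 ≡ 316 (mod 799).
Squaring chain: 316; never reaches −1, so base 12 is a Miller–Rabin witness that 799 is composite.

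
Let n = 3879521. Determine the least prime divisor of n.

3879521 is odd.
Digit sum 35, not divisible by 3.
Ends in 1: not divisible by 5.
7: 3879521 = 7·554217 + 2
11: 3879521 = 11·352683 + 8
13: 3879521 = 13·298424 + 9
17: 3879521 = 17·228207 + 2
19: 3879521 = 19·204185 + 6
23: 3879521 = 23·168674 + 19
29: 3879521 = 29·133776 + 17
31: 3879521 = 31·125145 + 26
37: 3879521 = 37·104851 + 34
41: 3879521 = 41·94622 + 19
43: 3879521 = 43·90221 + 18
47: 3879521 = 47·82543

47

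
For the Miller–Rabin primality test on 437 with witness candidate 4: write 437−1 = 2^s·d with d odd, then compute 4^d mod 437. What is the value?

437 − 1 = 436 = 2^2 · 109, so d = 109.
4^1 ≡ 4 (mod 437)
4^2 ≡ 4^2 = 16 ≡ 16 (mod 437)
4^4 ≡ 16^2 = 256 ≡ 256 (mod 437)
4^8 ≡ 256^2 = 65536 ≡ 423 (mod 437)
4^16 ≡ 423^2 = 178929 ≡ 196 (mod 437)
4^32 ≡ 196^2 = 38416 ≡ 397 (mod 437)
4^64 ≡ 397^2 = 157609 ≡ 289 (mod 437)
109 = 64 + 32 + 8 + 4 + 1 in binary powers of 2.
So 4^109 ≡ 289 · 397 · 423 · 256 · 4 ≡ 213 (mod 437).
Squaring chain: 213 → 358; never reaches −1, so base 4 is a Miller–Rabin witness that 437 is composite.

213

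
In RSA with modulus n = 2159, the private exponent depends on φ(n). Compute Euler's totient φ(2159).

2016

Factor: 2159 = 17 · 127.
φ(2159) = (17−1) · (127−1) = 16 · 126 = 2016.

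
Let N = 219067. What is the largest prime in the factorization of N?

219067 = 47 · 4661
4661 = 59 · 79
79 is prime.
So 219067 = 47 · 59 · 79; the largest prime factor is 79.

79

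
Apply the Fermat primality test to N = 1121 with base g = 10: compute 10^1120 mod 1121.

139

10^1 ≡ 10 (mod 1121)
10^2 ≡ 10^2 = 100 ≡ 100 (mod 1121)
10^4 ≡ 100^2 = 10000 ≡ 1032 (mod 1121)
10^8 ≡ 1032^2 = 1065024 ≡ 74 (mod 1121)
10^16 ≡ 74^2 = 5476 ≡ 992 (mod 1121)
10^32 ≡ 992^2 = 984064 ≡ 947 (mod 1121)
10^64 ≡ 947^2 = 896809 ≡ 9 (mod 1121)
10^128 ≡ 9^2 = 81 ≡ 81 (mod 1121)
10^256 ≡ 81^2 = 6561 ≡ 956 (mod 1121)
10^512 ≡ 956^2 = 913936 ≡ 321 (mod 1121)
10^1024 ≡ 321^2 = 103041 ≡ 1030 (mod 1121)
1120 = 1024 + 64 + 32 in binary powers of 2.
So 10^1120 ≡ 1030 · 9 · 947 ≡ 139 (mod 1121).
Since 139 ≠ 1, base 10 is a Fermat witness: 1121 is composite.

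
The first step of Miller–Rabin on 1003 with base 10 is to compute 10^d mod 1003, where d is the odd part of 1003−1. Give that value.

516

1003 − 1 = 1002 = 2^1 · 501, so d = 501.
10^1 ≡ 10 (mod 1003)
10^2 ≡ 10^2 = 100 ≡ 100 (mod 1003)
10^4 ≡ 100^2 = 10000 ≡ 973 (mod 1003)
10^8 ≡ 973^2 = 946729 ≡ 900 (mod 1003)
10^16 ≡ 900^2 = 810000 ≡ 579 (mod 1003)
10^32 ≡ 579^2 = 335241 ≡ 239 (mod 1003)
10^64 ≡ 239^2 = 57121 ≡ 953 (mod 1003)
10^128 ≡ 953^2 = 908209 ≡ 494 (mod 1003)
10^256 ≡ 494^2 = 244036 ≡ 307 (mod 1003)
501 = 256 + 128 + 64 + 32 + 16 + 4 + 1 in binary powers of 2.
So 10^501 ≡ 307 · 494 · 953 · 239 · 579 · 973 · 10 ≡ 516 (mod 1003).
Squaring chain: 516; never reaches −1, so base 10 is a Miller–Rabin witness that 1003 is composite.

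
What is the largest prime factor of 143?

13

143 = 11 · 13
13 is prime.
So 143 = 11 · 13; the largest prime factor is 13.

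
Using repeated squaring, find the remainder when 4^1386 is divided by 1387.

4^1 ≡ 4 (mod 1387)
4^2 ≡ 4^2 = 16 ≡ 16 (mod 1387)
4^4 ≡ 16^2 = 256 ≡ 256 (mod 1387)
4^8 ≡ 256^2 = 65536 ≡ 347 (mod 1387)
4^16 ≡ 347^2 = 120409 ≡ 1127 (mod 1387)
4^32 ≡ 1127^2 = 1270129 ≡ 1024 (mod 1387)
4^64 ≡ 1024^2 = 1048576 ≡ 4 (mod 1387)
4^128 ≡ 4^2 = 16 ≡ 16 (mod 1387)
4^256 ≡ 16^2 = 256 ≡ 256 (mod 1387)
4^512 ≡ 256^2 = 65536 ≡ 347 (mod 1387)
4^1024 ≡ 347^2 = 120409 ≡ 1127 (mod 1387)
1386 = 1024 + 256 + 64 + 32 + 8 + 2 in binary powers of 2.
So 4^1386 ≡ 1127 · 256 · 4 · 1024 · 347 · 16 ≡ 1 (mod 1387).
Since the result is 1, base 4 gives no evidence that 1387 is composite.

1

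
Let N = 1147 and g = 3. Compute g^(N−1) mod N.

47

3^1 ≡ 3 (mod 1147)
3^2 ≡ 3^2 = 9 ≡ 9 (mod 1147)
3^4 ≡ 9^2 = 81 ≡ 81 (mod 1147)
3^8 ≡ 81^2 = 6561 ≡ 826 (mod 1147)
3^16 ≡ 826^2 = 682276 ≡ 958 (mod 1147)
3^32 ≡ 958^2 = 917764 ≡ 164 (mod 1147)
3^64 ≡ 164^2 = 26896 ≡ 515 (mod 1147)
3^128 ≡ 515^2 = 265225 ≡ 268 (mod 1147)
3^256 ≡ 268^2 = 71824 ≡ 710 (mod 1147)
3^512 ≡ 710^2 = 504100 ≡ 567 (mod 1147)
3^1024 ≡ 567^2 = 321489 ≡ 329 (mod 1147)
1146 = 1024 + 64 + 32 + 16 + 8 + 2 in binary powers of 2.
So 3^1146 ≡ 329 · 515 · 164 · 958 · 826 · 9 ≡ 47 (mod 1147).
Since 47 ≠ 1, base 3 is a Fermat witness: 1147 is composite.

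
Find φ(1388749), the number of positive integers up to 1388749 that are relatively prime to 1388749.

Factor: 1388749 = 97 · 103 · 139.
φ(1388749) = (97−1) · (103−1) · (139−1) = 96 · 102 · 138 = 1351296.

1351296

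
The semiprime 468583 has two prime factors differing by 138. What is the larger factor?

757

Since p = q + 138, we have 468583 = q(q + 138), so q² + 138q − 468583 = 0.
Discriminant: 138² + 4·468583 = 19044 + 1874332 = 1893376; √1893376 = 1376.
q = (−138 + 1376)/2 = 619, and p = q + 138 = 757.
Check: 619 · 757 = 468583.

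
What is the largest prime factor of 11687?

11687 = 13 · 899
899 = 29 · 31
31 is prime.
So 11687 = 13 · 29 · 31; the largest prime factor is 31.

31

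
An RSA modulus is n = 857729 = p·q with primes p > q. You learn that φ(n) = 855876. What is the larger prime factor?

φ(n) = (p−1)(q−1) = n − (p+q) + 1, so p + q = 857729 − 855876 + 1 = 1854.
p and q are the roots of t² − 1854t + 857729 = 0.
Discriminant: 1854² − 4·857729 = 3437316 − 3430916 = 6400; √6400 = 80.
q = (1854 − 80)/2 = 887, p = (1854 + 80)/2 = 967.
Check: 887 · 967 = 857729.

967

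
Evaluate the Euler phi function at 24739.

Factor: 24739 = 11 · 13 · 173.
φ(24739) = (11−1) · (13−1) · (173−1) = 10 · 12 · 172 = 20640.

20640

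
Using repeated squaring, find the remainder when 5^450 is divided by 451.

5^1 ≡ 5 (mod 451)
5^2 ≡ 5^2 = 25 ≡ 25 (mod 451)
5^4 ≡ 25^2 = 625 ≡ 174 (mod 451)
5^8 ≡ 174^2 = 30276 ≡ 59 (mod 451)
5^16 ≡ 59^2 = 3481 ≡ 324 (mod 451)
5^32 ≡ 324^2 = 104976 ≡ 344 (mod 451)
5^64 ≡ 344^2 = 118336 ≡ 174 (mod 451)
5^128 ≡ 174^2 = 30276 ≡ 59 (mod 451)
5^256 ≡ 59^2 = 3481 ≡ 324 (mod 451)
450 = 256 + 128 + 64 + 2 in binary powers of 2.
So 5^450 ≡ 324 · 59 · 174 · 25 ≡ 122 (mod 451).
Since 122 ≠ 1, base 5 is a Fermat witness: 451 is composite.

122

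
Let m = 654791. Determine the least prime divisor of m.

654791 is odd.
Digit sum 32, not divisible by 3.
Ends in 1: not divisible by 5.
7: 654791 = 7·93541 + 4
11: 654791 = 11·59526 + 5
13: 654791 = 13·50368 + 7
17: 654791 = 17·38517 + 2
19: 654791 = 19·34462 + 13
23: 654791 = 23·28469 + 4
29: 654791 = 29·22579

29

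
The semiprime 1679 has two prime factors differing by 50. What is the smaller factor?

23

Since p = q + 50, we have 1679 = q(q + 50), so q² + 50q − 1679 = 0.
Discriminant: 50² + 4·1679 = 2500 + 6716 = 9216; √9216 = 96.
q = (−50 + 96)/2 = 23, and p = q + 50 = 73.
Check: 23 · 73 = 1679.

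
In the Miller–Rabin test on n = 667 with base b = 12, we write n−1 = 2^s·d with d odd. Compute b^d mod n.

302

667 − 1 = 666 = 2^1 · 333, so d = 333.
12^1 ≡ 12 (mod 667)
12^2 ≡ 12^2 = 144 ≡ 144 (mod 667)
12^4 ≡ 144^2 = 20736 ≡ 59 (mod 667)
12^8 ≡ 59^2 = 3481 ≡ 146 (mod 667)
12^16 ≡ 146^2 = 21316 ≡ 639 (mod 667)
12^32 ≡ 639^2 = 408321 ≡ 117 (mod 667)
12^64 ≡ 117^2 = 13689 ≡ 349 (mod 667)
12^128 ≡ 349^2 = 121801 ≡ 407 (mod 667)
12^256 ≡ 407^2 = 165649 ≡ 233 (mod 667)
333 = 256 + 64 + 8 + 4 + 1 in binary powers of 2.
So 12^333 ≡ 233 · 349 · 146 · 59 · 12 ≡ 302 (mod 667).
Squaring chain: 302; never reaches −1, so base 12 is a Miller–Rabin witness that 667 is composite.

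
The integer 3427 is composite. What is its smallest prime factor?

23

3427 is odd.
Digit sum 16, not divisible by 3.
Ends in 7: not divisible by 5.
7: 3427 = 7·489 + 4
11: 3427 = 11·311 + 6
13: 3427 = 13·263 + 8
17: 3427 = 17·201 + 10
19: 3427 = 19·180 + 7
23: 3427 = 23·149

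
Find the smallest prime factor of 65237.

65237 is odd.
Digit sum 23, not divisible by 3.
Ends in 7: not divisible by 5.
7: 65237 = 7·9319 + 4
11: 65237 = 11·5930 + 7
13: 65237 = 13·5018 + 3
17: 65237 = 17·3837 + 8
19: 65237 = 19·3433 + 10
23: 65237 = 23·2836 + 9
29: 65237 = 29·2249 + 16
31: 65237 = 31·2104 + 13
37: 65237 = 37·1763 + 6
41: 65237 = 41·1591 + 6
43: 65237 = 43·1517 + 6
47: 65237 = 47·1388 + 1
53: 65237 = 53·1230 + 47
59: 65237 = 59·1105 + 42
61: 65237 = 61·1069 + 28
67: 65237 = 67·973 + 46
71: 65237 = 71·918 + 59
73: 65237 = 73·893 + 48
79: 65237 = 79·825 + 62
83: 65237 = 83·785 + 82
89: 65237 = 89·733

89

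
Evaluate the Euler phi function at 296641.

Factor: 296641 = 29 · 53 · 193.
φ(296641) = (29−1) · (53−1) · (193−1) = 28 · 52 · 192 = 279552.

279552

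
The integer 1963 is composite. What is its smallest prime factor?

1963 is odd.
Digit sum 19, not divisible by 3.
Ends in 3: not divisible by 5.
7: 1963 = 7·280 + 3
11: 1963 = 11·178 + 5
13: 1963 = 13·151

13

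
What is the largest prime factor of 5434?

5434 = 2 · 2717
2717 = 11 · 247
247 = 13 · 19
19 is prime.
So 5434 = 2 · 11 · 13 · 19; the largest prime factor is 19.

19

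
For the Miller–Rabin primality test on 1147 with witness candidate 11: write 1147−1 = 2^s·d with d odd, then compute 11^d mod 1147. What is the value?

184

1147 − 1 = 1146 = 2^1 · 573, so d = 573.
11^1 ≡ 11 (mod 1147)
11^2 ≡ 11^2 = 121 ≡ 121 (mod 1147)
11^4 ≡ 121^2 = 14641 ≡ 877 (mod 1147)
11^8 ≡ 877^2 = 769129 ≡ 639 (mod 1147)
11^16 ≡ 639^2 = 408321 ≡ 1136 (mod 1147)
11^32 ≡ 1136^2 = 1290496 ≡ 121 (mod 1147)
11^64 ≡ 121^2 = 14641 ≡ 877 (mod 1147)
11^128 ≡ 877^2 = 769129 ≡ 639 (mod 1147)
11^256 ≡ 639^2 = 408321 ≡ 1136 (mod 1147)
11^512 ≡ 1136^2 = 1290496 ≡ 121 (mod 1147)
573 = 512 + 32 + 16 + 8 + 4 + 1 in binary powers of 2.
So 11^573 ≡ 121 · 121 · 1136 · 639 · 877 · 11 ≡ 184 (mod 1147).
Squaring chain: 184; never reaches −1, so base 11 is a Miller–Rabin witness that 1147 is composite.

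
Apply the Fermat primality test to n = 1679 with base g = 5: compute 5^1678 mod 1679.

1618

5^1 ≡ 5 (mod 1679)
5^2 ≡ 5^2 = 25 ≡ 25 (mod 1679)
5^4 ≡ 25^2 = 625 ≡ 625 (mod 1679)
5^8 ≡ 625^2 = 390625 ≡ 1097 (mod 1679)
5^16 ≡ 1097^2 = 1203409 ≡ 1245 (mod 1679)
5^32 ≡ 1245^2 = 1550025 ≡ 308 (mod 1679)
5^64 ≡ 308^2 = 94864 ≡ 840 (mod 1679)
5^128 ≡ 840^2 = 705600 ≡ 420 (mod 1679)
5^256 ≡ 420^2 = 176400 ≡ 105 (mod 1679)
5^512 ≡ 105^2 = 11025 ≡ 951 (mod 1679)
5^1024 ≡ 951^2 = 904401 ≡ 1099 (mod 1679)
1678 = 1024 + 512 + 128 + 8 + 4 + 2 in binary powers of 2.
So 5^1678 ≡ 1099 · 951 · 420 · 1097 · 625 · 25 ≡ 1618 (mod 1679).
Since 1618 ≠ 1, base 5 is a Fermat witness: 1679 is composite.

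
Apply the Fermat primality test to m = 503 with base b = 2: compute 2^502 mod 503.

2^1 ≡ 2 (mod 503)
2^2 ≡ 2^2 = 4 ≡ 4 (mod 503)
2^4 ≡ 4^2 = 16 ≡ 16 (mod 503)
2^8 ≡ 16^2 = 256 ≡ 256 (mod 503)
2^16 ≡ 256^2 = 65536 ≡ 146 (mod 503)
2^32 ≡ 146^2 = 21316 ≡ 190 (mod 503)
2^64 ≡ 190^2 = 36100 ≡ 387 (mod 503)
2^128 ≡ 387^2 = 149769 ≡ 378 (mod 503)
2^256 ≡ 378^2 = 142884 ≡ 32 (mod 503)
502 = 256 + 128 + 64 + 32 + 16 + 4 + 2 in binary powers of 2.
So 2^502 ≡ 32 · 378 · 387 · 190 · 146 · 16 · 4 ≡ 1 (mod 503).
Since the result is 1, base 2 gives no evidence that 503 is composite.

1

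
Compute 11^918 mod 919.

11^1 ≡ 11 (mod 919)
11^2 ≡ 11^2 = 121 ≡ 121 (mod 919)
11^4 ≡ 121^2 = 14641 ≡ 856 (mod 919)
11^8 ≡ 856^2 = 732736 ≡ 293 (mod 919)
11^16 ≡ 293^2 = 85849 ≡ 382 (mod 919)
11^32 ≡ 382^2 = 145924 ≡ 722 (mod 919)
11^64 ≡ 722^2 = 521284 ≡ 211 (mod 919)
11^128 ≡ 211^2 = 44521 ≡ 409 (mod 919)
11^256 ≡ 409^2 = 167281 ≡ 23 (mod 919)
11^512 ≡ 23^2 = 529 ≡ 529 (mod 919)
918 = 512 + 256 + 128 + 16 + 4 + 2 in binary powers of 2.
So 11^918 ≡ 529 · 23 · 409 · 382 · 856 · 121 ≡ 1 (mod 919).
Since the result is 1, base 11 gives no evidence that 919 is composite.

1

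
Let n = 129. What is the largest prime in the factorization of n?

129 = 3 · 43
43 is prime.
So 129 = 3 · 43; the largest prime factor is 43.

43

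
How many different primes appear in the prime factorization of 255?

3

255 = 3 · 85
85 = 5 · 17
255 = 3 · 5 · 17, which has 3 distinct prime factors.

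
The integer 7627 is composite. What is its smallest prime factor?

29

7627 is odd.
Digit sum 22, not divisible by 3.
Ends in 7: not divisible by 5.
7: 7627 = 7·1089 + 4
11: 7627 = 11·693 + 4
13: 7627 = 13·586 + 9
17: 7627 = 17·448 + 11
19: 7627 = 19·401 + 8
23: 7627 = 23·331 + 14
29: 7627 = 29·263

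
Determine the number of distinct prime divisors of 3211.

2

3211 = 13^2 · 19
3211 = 13^2 · 19, which has 2 distinct prime factors.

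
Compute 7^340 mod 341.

7^1 ≡ 7 (mod 341)
7^2 ≡ 7^2 = 49 ≡ 49 (mod 341)
7^4 ≡ 49^2 = 2401 ≡ 14 (mod 341)
7^8 ≡ 14^2 = 196 ≡ 196 (mod 341)
7^16 ≡ 196^2 = 38416 ≡ 224 (mod 341)
7^32 ≡ 224^2 = 50176 ≡ 49 (mod 341)
7^64 ≡ 49^2 = 2401 ≡ 14 (mod 341)
7^128 ≡ 14^2 = 196 ≡ 196 (mod 341)
7^256 ≡ 196^2 = 38416 ≡ 224 (mod 341)
340 = 256 + 64 + 16 + 4 in binary powers of 2.
So 7^340 ≡ 224 · 14 · 224 · 14 ≡ 56 (mod 341).
Since 56 ≠ 1, base 7 is a Fermat witness: 341 is composite.

56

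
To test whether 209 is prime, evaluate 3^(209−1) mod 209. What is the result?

16

3^1 ≡ 3 (mod 209)
3^2 ≡ 3^2 = 9 ≡ 9 (mod 209)
3^4 ≡ 9^2 = 81 ≡ 81 (mod 209)
3^8 ≡ 81^2 = 6561 ≡ 82 (mod 209)
3^16 ≡ 82^2 = 6724 ≡ 36 (mod 209)
3^32 ≡ 36^2 = 1296 ≡ 42 (mod 209)
3^64 ≡ 42^2 = 1764 ≡ 92 (mod 209)
3^128 ≡ 92^2 = 8464 ≡ 104 (mod 209)
208 = 128 + 64 + 16 in binary powers of 2.
So 3^208 ≡ 104 · 92 · 36 ≡ 16 (mod 209).
Since 16 ≠ 1, base 3 is a Fermat witness: 209 is composite.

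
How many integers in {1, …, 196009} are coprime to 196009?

Factor: 196009 = 11 · 103 · 173.
φ(196009) = (11−1) · (103−1) · (173−1) = 10 · 102 · 172 = 175440.

175440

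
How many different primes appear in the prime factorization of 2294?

3

2294 = 2 · 1147
1147 = 31 · 37
2294 = 2 · 31 · 37, which has 3 distinct prime factors.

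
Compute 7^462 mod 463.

1

7^1 ≡ 7 (mod 463)
7^2 ≡ 7^2 = 49 ≡ 49 (mod 463)
7^4 ≡ 49^2 = 2401 ≡ 86 (mod 463)
7^8 ≡ 86^2 = 7396 ≡ 451 (mod 463)
7^16 ≡ 451^2 = 203401 ≡ 144 (mod 463)
7^32 ≡ 144^2 = 20736 ≡ 364 (mod 463)
7^64 ≡ 364^2 = 132496 ≡ 78 (mod 463)
7^128 ≡ 78^2 = 6084 ≡ 65 (mod 463)
7^256 ≡ 65^2 = 4225 ≡ 58 (mod 463)
462 = 256 + 128 + 64 + 8 + 4 + 2 in binary powers of 2.
So 7^462 ≡ 58 · 65 · 78 · 451 · 86 · 49 ≡ 1 (mod 463).
Since the result is 1, base 7 gives no evidence that 463 is composite.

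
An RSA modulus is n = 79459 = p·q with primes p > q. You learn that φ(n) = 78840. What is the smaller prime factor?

181

φ(n) = (p−1)(q−1) = n − (p+q) + 1, so p + q = 79459 − 78840 + 1 = 620.
p and q are the roots of t² − 620t + 79459 = 0.
Discriminant: 620² − 4·79459 = 384400 − 317836 = 66564; √66564 = 258.
q = (620 − 258)/2 = 181, p = (620 + 258)/2 = 439.
Check: 181 · 439 = 79459.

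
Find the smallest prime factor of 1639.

11

1639 is odd.
Digit sum 19, not divisible by 3.
Ends in 9: not divisible by 5.
7: 1639 = 7·234 + 1
11: 1639 = 11·149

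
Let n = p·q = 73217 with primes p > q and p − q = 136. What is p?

Since p = q + 136, we have 73217 = q(q + 136), so q² + 136q − 73217 = 0.
Discriminant: 136² + 4·73217 = 18496 + 292868 = 311364; √311364 = 558.
q = (−136 + 558)/2 = 211, and p = q + 136 = 347.
Check: 211 · 347 = 73217.

347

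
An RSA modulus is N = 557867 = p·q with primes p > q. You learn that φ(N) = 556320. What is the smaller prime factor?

571

φ(n) = (p−1)(q−1) = n − (p+q) + 1, so p + q = 557867 − 556320 + 1 = 1548.
p and q are the roots of t² − 1548t + 557867 = 0.
Discriminant: 1548² − 4·557867 = 2396304 − 2231468 = 164836; √164836 = 406.
q = (1548 − 406)/2 = 571, p = (1548 + 406)/2 = 977.
Check: 571 · 977 = 557867.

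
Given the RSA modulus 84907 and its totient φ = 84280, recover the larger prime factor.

φ(n) = (p−1)(q−1) = n − (p+q) + 1, so p + q = 84907 − 84280 + 1 = 628.
p and q are the roots of t² − 628t + 84907 = 0.
Discriminant: 628² − 4·84907 = 394384 − 339628 = 54756; √54756 = 234.
q = (628 − 234)/2 = 197, p = (628 + 234)/2 = 431.
Check: 197 · 431 = 84907.

431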